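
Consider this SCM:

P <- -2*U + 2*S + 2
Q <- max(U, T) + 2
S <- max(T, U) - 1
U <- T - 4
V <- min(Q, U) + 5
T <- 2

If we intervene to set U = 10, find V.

15

Under do(U=10), the mechanism U <- T - 4 is discarded; U is fixed at 10.
Q = max(U, T) + 2  [with U=10, T=2]  = 12
V = min(Q, U) + 5  [with Q=12, U=10]  = 15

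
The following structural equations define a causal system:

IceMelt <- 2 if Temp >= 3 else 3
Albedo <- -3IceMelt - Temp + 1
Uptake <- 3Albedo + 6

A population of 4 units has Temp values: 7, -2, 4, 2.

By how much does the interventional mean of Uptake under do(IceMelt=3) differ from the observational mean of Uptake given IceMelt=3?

-8.25

The intervention sets IceMelt=3 in all 4 units regardless of Temp. Recomputing Uptake per unit gives -39, -12, -30, -24; average -26.25.
E[Uptake|IceMelt=3] averages over only the 2 units with IceMelt=3 (Temp = -2, 2): Uptake = -12, -24, mean -18.
Difference = -26.25 − (-18) = -8.25.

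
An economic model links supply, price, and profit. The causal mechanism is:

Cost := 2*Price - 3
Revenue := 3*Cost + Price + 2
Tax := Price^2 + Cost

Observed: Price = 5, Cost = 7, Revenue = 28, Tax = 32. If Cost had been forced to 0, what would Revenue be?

7

The intervention breaks the incoming arrows to Cost: Cost := 2*Price - 3 no longer applies, and Cost = 0.
Revenue = 3*Cost + Price + 2  [with Cost=0, Price=5]  = 7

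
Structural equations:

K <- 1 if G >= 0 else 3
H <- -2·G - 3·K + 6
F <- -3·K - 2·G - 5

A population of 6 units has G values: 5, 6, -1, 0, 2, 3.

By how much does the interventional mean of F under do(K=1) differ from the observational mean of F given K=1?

do(K=1) breaks K's dependence on G. With K=1 fixed, F across the units is -18, -20, -6, -8, -12, -14, mean -13.
Observing K=1 restricts to units where K's equation naturally yields 1: G ∈ {5, 6, 0, 2, 3}. In that subpopulation F = -18, -20, -8, -12, -14, mean -14.4.
Difference = -13 − (-14.4) = 1.4.

1.4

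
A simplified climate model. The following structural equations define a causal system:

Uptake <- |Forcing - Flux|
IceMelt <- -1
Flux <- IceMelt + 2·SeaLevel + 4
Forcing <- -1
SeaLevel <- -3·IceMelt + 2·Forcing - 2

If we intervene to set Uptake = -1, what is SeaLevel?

-1

do(Uptake=-1) replaces the equation Uptake <- |Forcing - Flux| with the constant Uptake = -1.
SeaLevel is not downstream of the intervention, so its value is determined by the original equations.
SeaLevel = -3·IceMelt + 2·Forcing - 2  [with IceMelt=-1, Forcing=-1]  = -1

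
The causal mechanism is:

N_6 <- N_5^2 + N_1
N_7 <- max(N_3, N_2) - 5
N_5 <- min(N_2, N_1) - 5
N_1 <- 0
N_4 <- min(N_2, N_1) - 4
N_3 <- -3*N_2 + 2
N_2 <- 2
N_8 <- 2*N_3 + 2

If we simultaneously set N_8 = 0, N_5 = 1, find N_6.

1

Under do(N_8 = 0, N_5 = 1), each intervened variable's structural equation is replaced by its fixed value.
N_6 = N_5^2 + N_1  [with N_5=1, N_1=0]  = 1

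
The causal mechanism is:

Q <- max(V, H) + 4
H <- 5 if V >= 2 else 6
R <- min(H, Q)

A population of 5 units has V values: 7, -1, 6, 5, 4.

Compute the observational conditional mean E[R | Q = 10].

5.5

Conditioning on Q=10 selects the 2 unit(s) with V ∈ {-1, 6}. Their R values: 6, 5. Mean = 5.5.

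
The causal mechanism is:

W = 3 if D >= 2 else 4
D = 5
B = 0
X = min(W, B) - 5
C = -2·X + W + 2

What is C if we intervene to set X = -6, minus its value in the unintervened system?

2

Intervening sets X = -6 and removes its equation (X = min(W, B) - 5).
W = 3 if D >= 2 else 4  [with D=5]  = 3
C = -2·X + W + 2  [with X=-6, W=3]  = 17
Without intervention: W = 3 if D >= 2 else 4  [with D=5]  = 3; X = min(W, B) - 5  [with W=3, B=0]  = -5; C = -2·X + W + 2  [with X=-5, W=3]  = 15.
Change = 17 − 15 = 2.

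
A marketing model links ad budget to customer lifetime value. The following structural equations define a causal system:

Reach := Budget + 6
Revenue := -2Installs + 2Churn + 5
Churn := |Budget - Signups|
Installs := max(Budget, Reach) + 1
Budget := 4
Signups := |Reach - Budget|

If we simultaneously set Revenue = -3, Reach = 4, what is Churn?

4

The joint intervention fixes Revenue = -3, Reach = 4, removing each variable's own equation.
Signups = |Reach - Budget|  [with Reach=4, Budget=4]  = 0
Churn = |Budget - Signups|  [with Budget=4, Signups=0]  = 4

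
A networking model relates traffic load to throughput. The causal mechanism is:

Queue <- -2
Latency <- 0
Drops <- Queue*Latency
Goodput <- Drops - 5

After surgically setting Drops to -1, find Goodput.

The intervention breaks the incoming arrows to Drops: Drops <- Queue*Latency no longer applies, and Drops = -1.
Goodput = Drops - 5  [with Drops=-1]  = -6

-6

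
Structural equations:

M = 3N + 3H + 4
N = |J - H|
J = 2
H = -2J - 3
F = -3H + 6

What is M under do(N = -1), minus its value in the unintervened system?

-30

do(N=-1) replaces the equation N = |J - H| with the constant N = -1.
H = -2J - 3  [with J=2]  = -7
M = 3N + 3H + 4  [with N=-1, H=-7]  = -20
Without intervention: H = -2J - 3  [with J=2]  = -7; N = |J - H|  [with J=2, H=-7]  = 9; M = 3N + 3H + 4  [with N=9, H=-7]  = 10.
Change = -20 − 10 = -30.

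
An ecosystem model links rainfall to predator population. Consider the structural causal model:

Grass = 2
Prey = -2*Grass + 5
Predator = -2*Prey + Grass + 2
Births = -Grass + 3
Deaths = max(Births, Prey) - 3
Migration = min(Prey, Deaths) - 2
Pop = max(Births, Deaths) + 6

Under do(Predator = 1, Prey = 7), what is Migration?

2

Setting Predator = 1, Prey = 7 by intervention discards those variables' equations.
Births = -Grass + 3  [with Grass=2]  = 1
Deaths = max(Births, Prey) - 3  [with Births=1, Prey=7]  = 4
Migration = min(Prey, Deaths) - 2  [with Prey=7, Deaths=4]  = 2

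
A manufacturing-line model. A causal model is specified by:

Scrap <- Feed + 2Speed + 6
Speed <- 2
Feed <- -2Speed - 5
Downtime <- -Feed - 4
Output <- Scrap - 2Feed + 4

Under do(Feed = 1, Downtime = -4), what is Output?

The joint intervention fixes Feed = 1, Downtime = -4, removing each variable's own equation.
Scrap = Feed + 2Speed + 6  [with Feed=1, Speed=2]  = 11
Output = Scrap - 2Feed + 4  [with Scrap=11, Feed=1]  = 13

13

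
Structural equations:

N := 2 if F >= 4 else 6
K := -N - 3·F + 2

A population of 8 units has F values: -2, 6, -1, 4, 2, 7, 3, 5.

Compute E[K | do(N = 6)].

-13

Every unit gets N=6 under the intervention. K values become 2, -22, -1, -16, -10, -25, -13, -19; E[K|do(N=6)] = -13.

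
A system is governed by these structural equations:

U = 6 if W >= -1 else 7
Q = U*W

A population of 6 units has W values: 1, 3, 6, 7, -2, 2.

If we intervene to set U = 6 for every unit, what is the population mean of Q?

do(U=6) breaks U's dependence on W. With U=6 fixed, Q across the units is 6, 18, 36, 42, -12, 12, mean 17.

17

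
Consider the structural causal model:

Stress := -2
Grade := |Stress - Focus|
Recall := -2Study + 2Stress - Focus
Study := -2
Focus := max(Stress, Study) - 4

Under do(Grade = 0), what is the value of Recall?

6

The intervention breaks the incoming arrows to Grade: Grade := |Stress - Focus| no longer applies, and Grade = 0.
Since Recall is not a descendant of the intervened variable, it is unaffected.
Focus = max(Stress, Study) - 4  [with Stress=-2, Study=-2]  = -6
Recall = -2Study + 2Stress - Focus  [with Study=-2, Stress=-2, Focus=-6]  = 6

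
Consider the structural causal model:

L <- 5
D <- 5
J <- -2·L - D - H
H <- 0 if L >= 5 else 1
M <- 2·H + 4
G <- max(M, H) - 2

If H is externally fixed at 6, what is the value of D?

Under do(H=6), the mechanism H <- 0 if L >= 5 else 1 is discarded; H is fixed at 6.
Since D is not a descendant of the intervened variable, it is unaffected.

5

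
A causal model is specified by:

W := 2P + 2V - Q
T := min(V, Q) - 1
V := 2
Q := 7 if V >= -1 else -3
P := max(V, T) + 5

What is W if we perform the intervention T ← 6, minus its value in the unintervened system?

8

do(T=6) replaces the equation T := min(V, Q) - 1 with the constant T = 6.
Q = 7 if V >= -1 else -3  [with V=2]  = 7
P = max(V, T) + 5  [with V=2, T=6]  = 11
W = 2P + 2V - Q  [with P=11, V=2, Q=7]  = 19
Without intervention: Q = 7 if V >= -1 else -3  [with V=2]  = 7; T = min(V, Q) - 1  [with V=2, Q=7]  = 1; P = max(V, T) + 5  [with V=2, T=1]  = 7; W = 2P + 2V - Q  [with P=7, V=2, Q=7]  = 11.
Change = 19 − 11 = 8.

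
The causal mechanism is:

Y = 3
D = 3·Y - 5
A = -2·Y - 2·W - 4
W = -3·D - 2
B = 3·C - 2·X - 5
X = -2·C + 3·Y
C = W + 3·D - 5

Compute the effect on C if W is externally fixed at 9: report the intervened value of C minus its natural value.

23

do(W=9) replaces the equation W = -3·D - 2 with the constant W = 9.
D = 3·Y - 5  [with Y=3]  = 4
C = W + 3·D - 5  [with W=9, D=4]  = 16
Without intervention: D = 3·Y - 5  [with Y=3]  = 4; W = -3·D - 2  [with D=4]  = -14; C = W + 3·D - 5  [with W=-14, D=4]  = -7.
Change = 16 − (-7) = 23.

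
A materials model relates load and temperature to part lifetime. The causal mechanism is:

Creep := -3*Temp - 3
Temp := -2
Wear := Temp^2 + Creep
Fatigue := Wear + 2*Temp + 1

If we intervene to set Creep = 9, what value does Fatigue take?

Under do(Creep=9), the mechanism Creep := -3*Temp - 3 is discarded; Creep is fixed at 9.
Wear = Temp^2 + Creep  [with Temp=-2, Creep=9]  = 13
Fatigue = Wear + 2*Temp + 1  [with Wear=13, Temp=-2]  = 10

10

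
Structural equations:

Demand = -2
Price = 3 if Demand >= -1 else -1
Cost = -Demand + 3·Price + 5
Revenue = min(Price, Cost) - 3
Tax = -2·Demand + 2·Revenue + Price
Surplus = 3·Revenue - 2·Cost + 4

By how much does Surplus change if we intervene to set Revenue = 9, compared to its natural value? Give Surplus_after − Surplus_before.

Under do(Revenue=9), the mechanism Revenue = min(Price, Cost) - 3 is discarded; Revenue is fixed at 9.
Price = 3 if Demand >= -1 else -1  [with Demand=-2]  = -1
Cost = -Demand + 3·Price + 5  [with Demand=-2, Price=-1]  = 4
Surplus = 3·Revenue - 2·Cost + 4  [with Revenue=9, Cost=4]  = 23
Without intervention: Price = 3 if Demand >= -1 else -1  [with Demand=-2]  = -1; Cost = -Demand + 3·Price + 5  [with Demand=-2, Price=-1]  = 4; Revenue = min(Price, Cost) - 3  [with Price=-1, Cost=4]  = -4; Surplus = 3·Revenue - 2·Cost + 4  [with Revenue=-4, Cost=4]  = -16.
Change = 23 − (-16) = 39.

39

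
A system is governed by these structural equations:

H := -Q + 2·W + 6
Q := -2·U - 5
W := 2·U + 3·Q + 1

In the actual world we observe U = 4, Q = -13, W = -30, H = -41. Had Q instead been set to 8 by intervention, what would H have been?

64

Under do(Q=8), the mechanism Q := -2·U - 5 is discarded; Q is fixed at 8.
W = 2·U + 3·Q + 1  [with U=4, Q=8]  = 33
H = -Q + 2·W + 6  [with Q=8, W=33]  = 64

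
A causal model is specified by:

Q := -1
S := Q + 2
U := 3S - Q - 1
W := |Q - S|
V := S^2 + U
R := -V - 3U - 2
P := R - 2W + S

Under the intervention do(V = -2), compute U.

do(V=-2) replaces the equation V := S^2 + U with the constant V = -2.
U is not downstream of the intervention, so its value is determined by the original equations.
S = Q + 2  [with Q=-1]  = 1
U = 3S - Q - 1  [with S=1, Q=-1]  = 3

3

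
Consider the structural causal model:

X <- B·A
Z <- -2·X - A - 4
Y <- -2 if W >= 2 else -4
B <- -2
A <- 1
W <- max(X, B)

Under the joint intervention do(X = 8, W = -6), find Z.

Setting X = 8, W = -6 by intervention discards those variables' equations.
Z = -2·X - A - 4  [with X=8, A=1]  = -21

-21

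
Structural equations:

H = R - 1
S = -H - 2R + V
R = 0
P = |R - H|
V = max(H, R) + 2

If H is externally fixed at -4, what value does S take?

Under do(H=-4), the mechanism H = R - 1 is discarded; H is fixed at -4.
V = max(H, R) + 2  [with H=-4, R=0]  = 2
S = -H - 2R + V  [with H=-4, R=0, V=2]  = 6

6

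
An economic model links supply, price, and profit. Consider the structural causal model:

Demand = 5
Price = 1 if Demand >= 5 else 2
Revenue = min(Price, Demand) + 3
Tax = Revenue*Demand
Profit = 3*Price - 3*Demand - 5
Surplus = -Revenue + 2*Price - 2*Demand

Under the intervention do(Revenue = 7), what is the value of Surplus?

-15

The intervention breaks the incoming arrows to Revenue: Revenue = min(Price, Demand) + 3 no longer applies, and Revenue = 7.
Price = 1 if Demand >= 5 else 2  [with Demand=5]  = 1
Surplus = -Revenue + 2*Price - 2*Demand  [with Revenue=7, Price=1, Demand=5]  = -15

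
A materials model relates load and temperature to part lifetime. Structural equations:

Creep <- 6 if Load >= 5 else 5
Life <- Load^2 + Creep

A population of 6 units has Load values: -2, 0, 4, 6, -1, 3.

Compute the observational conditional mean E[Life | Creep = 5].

Conditioning on Creep=5 selects the 5 unit(s) with Load ∈ {-2, 0, 4, -1, 3}. Their Life values: 9, 5, 21, 6, 14. Mean = 11.

11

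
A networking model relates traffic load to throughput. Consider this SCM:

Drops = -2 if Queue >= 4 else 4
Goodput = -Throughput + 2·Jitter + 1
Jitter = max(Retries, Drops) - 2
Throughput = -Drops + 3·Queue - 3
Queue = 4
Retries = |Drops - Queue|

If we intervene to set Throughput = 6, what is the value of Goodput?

The intervention breaks the incoming arrows to Throughput: Throughput = -Drops + 3·Queue - 3 no longer applies, and Throughput = 6.
Drops = -2 if Queue >= 4 else 4  [with Queue=4]  = -2
Retries = |Drops - Queue|  [with Drops=-2, Queue=4]  = 6
Jitter = max(Retries, Drops) - 2  [with Retries=6, Drops=-2]  = 4
Goodput = -Throughput + 2·Jitter + 1  [with Throughput=6, Jitter=4]  = 3

3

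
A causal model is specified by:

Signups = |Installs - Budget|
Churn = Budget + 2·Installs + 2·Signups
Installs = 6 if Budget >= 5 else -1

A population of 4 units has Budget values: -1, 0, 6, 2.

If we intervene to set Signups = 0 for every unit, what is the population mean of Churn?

3.25

Every unit gets Signups=0 under the intervention. Churn values become -3, -2, 18, 0; E[Churn|do(Signups=0)] = 3.25.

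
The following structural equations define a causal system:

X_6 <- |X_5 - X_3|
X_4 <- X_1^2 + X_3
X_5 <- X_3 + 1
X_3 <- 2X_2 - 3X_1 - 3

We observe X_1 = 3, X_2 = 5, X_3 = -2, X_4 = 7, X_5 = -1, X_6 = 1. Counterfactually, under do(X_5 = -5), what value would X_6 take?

3

The intervention breaks the incoming arrows to X_5: X_5 <- X_3 + 1 no longer applies, and X_5 = -5.
X_3 = 2X_2 - 3X_1 - 3  [with X_2=5, X_1=3]  = -2
X_6 = |X_5 - X_3|  [with X_5=-5, X_3=-2]  = 3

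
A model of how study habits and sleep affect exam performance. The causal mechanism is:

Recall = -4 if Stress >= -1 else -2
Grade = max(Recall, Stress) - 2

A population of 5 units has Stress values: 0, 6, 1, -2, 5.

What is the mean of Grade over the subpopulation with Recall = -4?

1

Observing Recall=-4 restricts to units where Recall's equation naturally yields -4: Stress ∈ {0, 6, 1, 5}. In that subpopulation Grade = -2, 4, -1, 3, mean 1.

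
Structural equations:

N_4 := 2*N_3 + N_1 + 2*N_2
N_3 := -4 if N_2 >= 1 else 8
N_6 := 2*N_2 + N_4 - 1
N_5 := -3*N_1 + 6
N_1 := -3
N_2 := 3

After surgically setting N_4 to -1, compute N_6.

4

Under do(N_4=-1), the mechanism N_4 := 2*N_3 + N_1 + 2*N_2 is discarded; N_4 is fixed at -1.
N_6 = 2*N_2 + N_4 - 1  [with N_2=3, N_4=-1]  = 4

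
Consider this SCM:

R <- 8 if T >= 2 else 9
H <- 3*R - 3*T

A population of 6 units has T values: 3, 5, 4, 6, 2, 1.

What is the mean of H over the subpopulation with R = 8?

12

Conditioning on R=8 selects the 5 unit(s) with T ∈ {3, 5, 4, 6, 2}. Their H values: 15, 9, 12, 6, 18. Mean = 12.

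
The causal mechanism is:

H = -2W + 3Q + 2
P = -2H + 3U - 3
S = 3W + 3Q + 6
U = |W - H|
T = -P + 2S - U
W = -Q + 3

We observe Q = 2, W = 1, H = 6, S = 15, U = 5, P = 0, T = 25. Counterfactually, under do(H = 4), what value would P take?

The intervention breaks the incoming arrows to H: H = -2W + 3Q + 2 no longer applies, and H = 4.
W = -Q + 3  [with Q=2]  = 1
U = |W - H|  [with W=1, H=4]  = 3
P = -2H + 3U - 3  [with H=4, U=3]  = -2

-2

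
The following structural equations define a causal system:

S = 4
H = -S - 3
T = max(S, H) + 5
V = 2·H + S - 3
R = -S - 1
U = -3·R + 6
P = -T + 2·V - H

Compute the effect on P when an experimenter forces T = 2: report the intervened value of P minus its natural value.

The intervention breaks the incoming arrows to T: T = max(S, H) + 5 no longer applies, and T = 2.
H = -S - 3  [with S=4]  = -7
V = 2·H + S - 3  [with H=-7, S=4]  = -13
P = -T + 2·V - H  [with T=2, V=-13, H=-7]  = -21
Without intervention: H = -S - 3  [with S=4]  = -7; T = max(S, H) + 5  [with S=4, H=-7]  = 9; V = 2·H + S - 3  [with H=-7, S=4]  = -13; P = -T + 2·V - H  [with T=9, V=-13, H=-7]  = -28.
Change = -21 − (-28) = 7.

7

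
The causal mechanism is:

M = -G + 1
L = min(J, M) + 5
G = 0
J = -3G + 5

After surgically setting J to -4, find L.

Under do(J=-4), the mechanism J = -3G + 5 is discarded; J is fixed at -4.
M = -G + 1  [with G=0]  = 1
L = min(J, M) + 5  [with J=-4, M=1]  = 1

1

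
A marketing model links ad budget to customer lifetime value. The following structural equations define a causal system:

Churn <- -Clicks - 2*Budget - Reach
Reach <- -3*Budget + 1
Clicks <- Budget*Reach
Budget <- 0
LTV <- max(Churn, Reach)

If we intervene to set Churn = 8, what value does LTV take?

Intervening sets Churn = 8 and removes its equation (Churn <- -Clicks - 2*Budget - Reach).
Reach = -3*Budget + 1  [with Budget=0]  = 1
LTV = max(Churn, Reach)  [with Churn=8, Reach=1]  = 8

8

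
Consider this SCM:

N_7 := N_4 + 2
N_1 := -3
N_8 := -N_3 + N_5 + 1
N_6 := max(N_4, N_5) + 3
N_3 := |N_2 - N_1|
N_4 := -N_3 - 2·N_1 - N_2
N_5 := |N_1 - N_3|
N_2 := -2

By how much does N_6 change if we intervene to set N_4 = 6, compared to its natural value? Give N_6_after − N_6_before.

-1

Under do(N_4=6), the mechanism N_4 := -N_3 - 2·N_1 - N_2 is discarded; N_4 is fixed at 6.
N_3 = |N_2 - N_1|  [with N_2=-2, N_1=-3]  = 1
N_5 = |N_1 - N_3|  [with N_1=-3, N_3=1]  = 4
N_6 = max(N_4, N_5) + 3  [with N_4=6, N_5=4]  = 9
Without intervention: N_3 = |N_2 - N_1|  [with N_2=-2, N_1=-3]  = 1; N_4 = -N_3 - 2·N_1 - N_2  [with N_3=1, N_1=-3, N_2=-2]  = 7; N_5 = |N_1 - N_3|  [with N_1=-3, N_3=1]  = 4; N_6 = max(N_4, N_5) + 3  [with N_4=7, N_5=4]  = 10.
Change = 9 − 10 = -1.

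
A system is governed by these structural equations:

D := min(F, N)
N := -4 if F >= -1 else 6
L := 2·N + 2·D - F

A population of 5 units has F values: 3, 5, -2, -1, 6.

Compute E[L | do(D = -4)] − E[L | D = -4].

do(D=-4) breaks D's dependence on F. With D=-4 fixed, L across the units is -19, -21, 6, -15, -22, mean -14.2.
E[L|D=-4] averages over only the 4 units with D=-4 (F = 3, 5, -1, 6): L = -19, -21, -15, -22, mean -19.25.
Difference = -14.2 − (-19.25) = 5.05.

5.05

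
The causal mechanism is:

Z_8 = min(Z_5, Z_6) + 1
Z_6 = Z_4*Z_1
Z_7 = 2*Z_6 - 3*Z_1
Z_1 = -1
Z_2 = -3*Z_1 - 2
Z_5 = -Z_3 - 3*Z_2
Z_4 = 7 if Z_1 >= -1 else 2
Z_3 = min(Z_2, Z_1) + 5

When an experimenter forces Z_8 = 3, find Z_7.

Intervening sets Z_8 = 3 and removes its equation (Z_8 = min(Z_5, Z_6) + 1).
Since Z_7 is not a descendant of the intervened variable, it is unaffected.
Z_4 = 7 if Z_1 >= -1 else 2  [with Z_1=-1]  = 7
Z_6 = Z_4*Z_1  [with Z_4=7, Z_1=-1]  = -7
Z_7 = 2*Z_6 - 3*Z_1  [with Z_6=-7, Z_1=-1]  = -11

-11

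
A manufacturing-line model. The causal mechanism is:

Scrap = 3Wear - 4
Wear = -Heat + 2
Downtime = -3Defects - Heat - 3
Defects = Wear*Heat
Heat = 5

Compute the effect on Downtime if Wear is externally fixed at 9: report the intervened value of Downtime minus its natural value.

-180

do(Wear=9) replaces the equation Wear = -Heat + 2 with the constant Wear = 9.
Defects = Wear*Heat  [with Wear=9, Heat=5]  = 45
Downtime = -3Defects - Heat - 3  [with Defects=45, Heat=5]  = -143
Without intervention: Wear = -Heat + 2  [with Heat=5]  = -3; Defects = Wear*Heat  [with Wear=-3, Heat=5]  = -15; Downtime = -3Defects - Heat - 3  [with Defects=-15, Heat=5]  = 37.
Change = -143 − 37 = -180.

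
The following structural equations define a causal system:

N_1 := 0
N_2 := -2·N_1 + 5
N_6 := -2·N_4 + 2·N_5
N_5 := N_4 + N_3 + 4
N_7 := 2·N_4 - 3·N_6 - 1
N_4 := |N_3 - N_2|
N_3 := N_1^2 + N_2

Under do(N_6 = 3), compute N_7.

Intervening sets N_6 = 3 and removes its equation (N_6 := -2·N_4 + 2·N_5).
N_2 = -2·N_1 + 5  [with N_1=0]  = 5
N_3 = N_1^2 + N_2  [with N_1=0, N_2=5]  = 5
N_4 = |N_3 - N_2|  [with N_3=5, N_2=5]  = 0
N_7 = 2·N_4 - 3·N_6 - 1  [with N_4=0, N_6=3]  = -10

-10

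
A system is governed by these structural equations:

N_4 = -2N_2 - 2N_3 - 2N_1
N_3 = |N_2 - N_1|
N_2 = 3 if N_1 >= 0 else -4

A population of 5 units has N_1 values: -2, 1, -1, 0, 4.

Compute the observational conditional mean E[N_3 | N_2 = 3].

Conditioning on N_2=3 selects the 3 unit(s) with N_1 ∈ {1, 0, 4}. Their N_3 values: 2, 3, 1. Mean = 2.

2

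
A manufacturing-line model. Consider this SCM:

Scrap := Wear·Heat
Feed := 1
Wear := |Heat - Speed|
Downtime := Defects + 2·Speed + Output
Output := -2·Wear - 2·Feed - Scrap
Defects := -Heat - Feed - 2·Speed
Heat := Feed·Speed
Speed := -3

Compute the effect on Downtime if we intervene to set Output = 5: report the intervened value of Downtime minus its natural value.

7

do(Output=5) replaces the equation Output := -2·Wear - 2·Feed - Scrap with the constant Output = 5.
Heat = Feed·Speed  [with Feed=1, Speed=-3]  = -3
Defects = -Heat - Feed - 2·Speed  [with Heat=-3, Feed=1, Speed=-3]  = 8
Downtime = Defects + 2·Speed + Output  [with Defects=8, Speed=-3, Output=5]  = 7
Without intervention: Heat = Feed·Speed  [with Feed=1, Speed=-3]  = -3; Wear = |Heat - Speed|  [with Heat=-3, Speed=-3]  = 0; Defects = -Heat - Feed - 2·Speed  [with Heat=-3, Feed=1, Speed=-3]  = 8; Scrap = Wear·Heat  [with Wear=0, Heat=-3]  = 0; Output = -2·Wear - 2·Feed - Scrap  [with Wear=0, Feed=1, Scrap=0]  = -2; Downtime = Defects + 2·Speed + Output  [with Defects=8, Speed=-3, Output=-2]  = 0.
Change = 7 − 0 = 7.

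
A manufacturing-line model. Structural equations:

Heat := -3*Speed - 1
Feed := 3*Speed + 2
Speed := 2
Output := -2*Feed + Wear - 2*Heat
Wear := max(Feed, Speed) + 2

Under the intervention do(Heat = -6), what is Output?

do(Heat=-6) replaces the equation Heat := -3*Speed - 1 with the constant Heat = -6.
Feed = 3*Speed + 2  [with Speed=2]  = 8
Wear = max(Feed, Speed) + 2  [with Feed=8, Speed=2]  = 10
Output = -2*Feed + Wear - 2*Heat  [with Feed=8, Wear=10, Heat=-6]  = 6

6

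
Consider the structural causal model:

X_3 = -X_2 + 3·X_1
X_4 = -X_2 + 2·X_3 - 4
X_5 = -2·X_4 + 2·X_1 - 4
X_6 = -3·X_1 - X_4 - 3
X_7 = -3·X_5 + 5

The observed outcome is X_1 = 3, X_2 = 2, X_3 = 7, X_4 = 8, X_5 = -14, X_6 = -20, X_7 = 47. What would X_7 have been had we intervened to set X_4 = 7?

41

The intervention breaks the incoming arrows to X_4: X_4 = -X_2 + 2·X_3 - 4 no longer applies, and X_4 = 7.
X_5 = -2·X_4 + 2·X_1 - 4  [with X_4=7, X_1=3]  = -12
X_7 = -3·X_5 + 5  [with X_5=-12]  = 41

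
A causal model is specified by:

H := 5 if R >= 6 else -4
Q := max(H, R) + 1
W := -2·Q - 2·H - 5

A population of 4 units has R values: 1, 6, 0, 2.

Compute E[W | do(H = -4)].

-3.5

Under do(H=-4), H's equation is replaced by H=-4 for every unit. Per-unit W: -1, -11, 1, -3. Mean = -3.5.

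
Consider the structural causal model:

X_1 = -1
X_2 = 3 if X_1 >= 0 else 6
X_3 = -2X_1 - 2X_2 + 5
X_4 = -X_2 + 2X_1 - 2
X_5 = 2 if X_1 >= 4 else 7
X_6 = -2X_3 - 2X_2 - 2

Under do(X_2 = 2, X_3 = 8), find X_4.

Setting X_2 = 2, X_3 = 8 by intervention discards those variables' equations.
X_4 = -X_2 + 2X_1 - 2  [with X_2=2, X_1=-1]  = -6

-6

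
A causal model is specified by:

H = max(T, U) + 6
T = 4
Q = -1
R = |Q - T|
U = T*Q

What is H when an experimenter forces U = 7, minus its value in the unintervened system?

The intervention breaks the incoming arrows to U: U = T*Q no longer applies, and U = 7.
H = max(T, U) + 6  [with T=4, U=7]  = 13
Without intervention: U = T*Q  [with T=4, Q=-1]  = -4; H = max(T, U) + 6  [with T=4, U=-4]  = 10.
Change = 13 − 10 = 3.

3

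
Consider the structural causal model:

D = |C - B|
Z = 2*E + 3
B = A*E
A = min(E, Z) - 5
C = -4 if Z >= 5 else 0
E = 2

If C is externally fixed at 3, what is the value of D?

Under do(C=3), the mechanism C = -4 if Z >= 5 else 0 is discarded; C is fixed at 3.
Z = 2*E + 3  [with E=2]  = 7
A = min(E, Z) - 5  [with E=2, Z=7]  = -3
B = A*E  [with A=-3, E=2]  = -6
D = |C - B|  [with C=3, B=-6]  = 9

9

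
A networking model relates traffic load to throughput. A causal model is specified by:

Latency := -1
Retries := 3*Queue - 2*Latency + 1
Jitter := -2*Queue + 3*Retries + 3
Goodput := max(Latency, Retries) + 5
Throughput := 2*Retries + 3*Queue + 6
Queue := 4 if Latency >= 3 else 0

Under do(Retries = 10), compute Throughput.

do(Retries=10) replaces the equation Retries := 3*Queue - 2*Latency + 1 with the constant Retries = 10.
Queue = 4 if Latency >= 3 else 0  [with Latency=-1]  = 0
Throughput = 2*Retries + 3*Queue + 6  [with Retries=10, Queue=0]  = 26

26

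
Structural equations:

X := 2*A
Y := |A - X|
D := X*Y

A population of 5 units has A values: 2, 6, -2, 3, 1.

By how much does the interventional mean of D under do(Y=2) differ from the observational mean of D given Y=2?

The intervention sets Y=2 in all 5 units regardless of A. Recomputing D per unit gives 8, 24, -8, 12, 4; average 8.
Observing Y=2 restricts to units where Y's equation naturally yields 2: A ∈ {2, -2}. In that subpopulation D = 8, -8, mean 0.
Difference = 8 − 0 = 8.

8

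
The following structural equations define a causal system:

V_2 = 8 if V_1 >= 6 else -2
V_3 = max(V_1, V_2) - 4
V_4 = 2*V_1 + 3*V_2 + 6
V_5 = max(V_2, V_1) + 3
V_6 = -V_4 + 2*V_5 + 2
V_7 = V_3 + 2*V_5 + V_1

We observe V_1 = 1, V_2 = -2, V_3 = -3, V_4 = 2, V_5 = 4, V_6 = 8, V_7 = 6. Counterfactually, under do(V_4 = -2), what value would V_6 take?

12

Under do(V_4=-2), the mechanism V_4 = 2*V_1 + 3*V_2 + 6 is discarded; V_4 is fixed at -2.
V_2 = 8 if V_1 >= 6 else -2  [with V_1=1]  = -2
V_5 = max(V_2, V_1) + 3  [with V_2=-2, V_1=1]  = 4
V_6 = -V_4 + 2*V_5 + 2  [with V_4=-2, V_5=4]  = 12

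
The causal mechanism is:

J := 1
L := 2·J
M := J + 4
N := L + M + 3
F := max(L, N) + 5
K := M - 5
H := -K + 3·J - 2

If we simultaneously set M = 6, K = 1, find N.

Setting M = 6, K = 1 by intervention discards those variables' equations.
L = 2·J  [with J=1]  = 2
N = L + M + 3  [with L=2, M=6]  = 11

11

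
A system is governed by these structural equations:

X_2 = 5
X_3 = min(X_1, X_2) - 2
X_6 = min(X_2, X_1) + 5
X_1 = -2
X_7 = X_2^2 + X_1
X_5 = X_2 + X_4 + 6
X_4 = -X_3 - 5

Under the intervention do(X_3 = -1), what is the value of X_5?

7

do(X_3=-1) replaces the equation X_3 = min(X_1, X_2) - 2 with the constant X_3 = -1.
X_4 = -X_3 - 5  [with X_3=-1]  = -4
X_5 = X_2 + X_4 + 6  [with X_2=5, X_4=-4]  = 7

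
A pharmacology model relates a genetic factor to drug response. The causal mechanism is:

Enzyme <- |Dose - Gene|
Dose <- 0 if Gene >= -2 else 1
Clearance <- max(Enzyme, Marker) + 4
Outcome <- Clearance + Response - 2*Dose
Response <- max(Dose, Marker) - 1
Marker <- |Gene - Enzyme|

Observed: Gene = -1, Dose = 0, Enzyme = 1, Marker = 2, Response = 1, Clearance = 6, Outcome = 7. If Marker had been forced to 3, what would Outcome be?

The intervention breaks the incoming arrows to Marker: Marker <- |Gene - Enzyme| no longer applies, and Marker = 3.
Dose = 0 if Gene >= -2 else 1  [with Gene=-1]  = 0
Enzyme = |Dose - Gene|  [with Dose=0, Gene=-1]  = 1
Response = max(Dose, Marker) - 1  [with Dose=0, Marker=3]  = 2
Clearance = max(Enzyme, Marker) + 4  [with Enzyme=1, Marker=3]  = 7
Outcome = Clearance + Response - 2*Dose  [with Clearance=7, Response=2, Dose=0]  = 9

9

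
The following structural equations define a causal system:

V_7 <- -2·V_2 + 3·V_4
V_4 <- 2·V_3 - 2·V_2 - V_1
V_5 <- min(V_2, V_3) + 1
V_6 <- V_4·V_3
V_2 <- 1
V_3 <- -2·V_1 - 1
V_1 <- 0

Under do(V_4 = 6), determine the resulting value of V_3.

Under do(V_4=6), the mechanism V_4 <- 2·V_3 - 2·V_2 - V_1 is discarded; V_4 is fixed at 6.
Since V_3 is not a descendant of the intervened variable, it is unaffected.
V_3 = -2·V_1 - 1  [with V_1=0]  = -1

-1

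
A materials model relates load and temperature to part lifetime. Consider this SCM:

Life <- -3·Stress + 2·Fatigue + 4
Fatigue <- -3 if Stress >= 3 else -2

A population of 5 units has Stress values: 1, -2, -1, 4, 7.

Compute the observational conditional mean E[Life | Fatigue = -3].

E[Life|Fatigue=-3] averages over only the 2 units with Fatigue=-3 (Stress = 4, 7): Life = -14, -23, mean -18.5.

-18.5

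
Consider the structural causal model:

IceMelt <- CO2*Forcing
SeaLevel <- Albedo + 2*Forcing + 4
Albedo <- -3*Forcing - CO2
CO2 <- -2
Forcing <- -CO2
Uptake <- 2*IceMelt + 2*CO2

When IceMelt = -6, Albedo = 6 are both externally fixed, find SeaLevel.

Setting IceMelt = -6, Albedo = 6 by intervention discards those variables' equations.
Forcing = -CO2  [with CO2=-2]  = 2
SeaLevel = Albedo + 2*Forcing + 4  [with Albedo=6, Forcing=2]  = 14

14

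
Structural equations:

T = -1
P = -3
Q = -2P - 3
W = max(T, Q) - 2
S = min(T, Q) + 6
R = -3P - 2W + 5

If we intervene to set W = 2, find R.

Under do(W=2), the mechanism W = max(T, Q) - 2 is discarded; W is fixed at 2.
R = -3P - 2W + 5  [with P=-3, W=2]  = 10

10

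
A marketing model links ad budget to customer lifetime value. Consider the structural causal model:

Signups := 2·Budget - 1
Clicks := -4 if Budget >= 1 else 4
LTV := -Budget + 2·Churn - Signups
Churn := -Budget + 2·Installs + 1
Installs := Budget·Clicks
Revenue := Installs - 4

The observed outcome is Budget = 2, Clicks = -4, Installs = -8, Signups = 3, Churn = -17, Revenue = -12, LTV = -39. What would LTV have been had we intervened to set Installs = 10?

The intervention breaks the incoming arrows to Installs: Installs := Budget·Clicks no longer applies, and Installs = 10.
Signups = 2·Budget - 1  [with Budget=2]  = 3
Churn = -Budget + 2·Installs + 1  [with Budget=2, Installs=10]  = 19
LTV = -Budget + 2·Churn - Signups  [with Budget=2, Churn=19, Signups=3]  = 33

33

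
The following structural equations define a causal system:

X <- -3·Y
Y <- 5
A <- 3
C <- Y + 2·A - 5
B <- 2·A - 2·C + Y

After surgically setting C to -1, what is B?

13

do(C=-1) replaces the equation C <- Y + 2·A - 5 with the constant C = -1.
B = 2·A - 2·C + Y  [with A=3, C=-1, Y=5]  = 13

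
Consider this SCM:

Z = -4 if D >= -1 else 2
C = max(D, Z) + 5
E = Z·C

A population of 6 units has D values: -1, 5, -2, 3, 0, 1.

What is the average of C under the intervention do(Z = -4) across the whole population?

The intervention sets Z=-4 in all 6 units regardless of D. Recomputing C per unit gives 4, 10, 3, 8, 5, 6; average 6.

6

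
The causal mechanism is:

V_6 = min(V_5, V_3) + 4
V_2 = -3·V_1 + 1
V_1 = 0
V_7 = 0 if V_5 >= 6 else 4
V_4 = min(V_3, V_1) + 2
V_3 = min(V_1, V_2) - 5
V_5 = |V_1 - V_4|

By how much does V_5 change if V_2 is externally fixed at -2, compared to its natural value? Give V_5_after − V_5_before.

2

do(V_2=-2) replaces the equation V_2 = -3·V_1 + 1 with the constant V_2 = -2.
V_3 = min(V_1, V_2) - 5  [with V_1=0, V_2=-2]  = -7
V_4 = min(V_3, V_1) + 2  [with V_3=-7, V_1=0]  = -5
V_5 = |V_1 - V_4|  [with V_1=0, V_4=-5]  = 5
Without intervention: V_2 = -3·V_1 + 1  [with V_1=0]  = 1; V_3 = min(V_1, V_2) - 5  [with V_1=0, V_2=1]  = -5; V_4 = min(V_3, V_1) + 2  [with V_3=-5, V_1=0]  = -3; V_5 = |V_1 - V_4|  [with V_1=0, V_4=-3]  = 3.
Change = 5 − 3 = 2.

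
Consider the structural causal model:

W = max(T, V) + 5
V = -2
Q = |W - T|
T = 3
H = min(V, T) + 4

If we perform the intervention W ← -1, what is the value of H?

do(W=-1) replaces the equation W = max(T, V) + 5 with the constant W = -1.
H is not downstream of the intervention, so its value is determined by the original equations.
H = min(V, T) + 4  [with V=-2, T=3]  = 2

2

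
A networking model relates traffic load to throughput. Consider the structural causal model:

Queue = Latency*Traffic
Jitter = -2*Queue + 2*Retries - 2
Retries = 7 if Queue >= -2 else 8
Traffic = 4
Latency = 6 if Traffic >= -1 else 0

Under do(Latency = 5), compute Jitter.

-28

do(Latency=5) replaces the equation Latency = 6 if Traffic >= -1 else 0 with the constant Latency = 5.
Queue = Latency*Traffic  [with Latency=5, Traffic=4]  = 20
Retries = 7 if Queue >= -2 else 8  [with Queue=20]  = 7
Jitter = -2*Queue + 2*Retries - 2  [with Queue=20, Retries=7]  = -28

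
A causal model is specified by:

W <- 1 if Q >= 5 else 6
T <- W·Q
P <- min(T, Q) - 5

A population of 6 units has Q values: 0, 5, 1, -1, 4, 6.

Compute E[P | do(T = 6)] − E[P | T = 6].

do(T=6) breaks T's dependence on Q. With T=6 fixed, P across the units is -5, 0, -4, -6, -1, 1, mean -2.5.
Conditioning on T=6 selects the 2 unit(s) with Q ∈ {1, 6}. Their P values: -4, 1. Mean = -1.5.
Difference = -2.5 − (-1.5) = -1.

-1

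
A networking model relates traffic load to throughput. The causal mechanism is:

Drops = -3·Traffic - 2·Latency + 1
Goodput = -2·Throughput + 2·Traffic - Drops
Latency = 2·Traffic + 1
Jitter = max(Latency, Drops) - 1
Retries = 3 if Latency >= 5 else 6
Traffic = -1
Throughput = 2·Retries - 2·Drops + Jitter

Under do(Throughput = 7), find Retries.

do(Throughput=7) replaces the equation Throughput = 2·Retries - 2·Drops + Jitter with the constant Throughput = 7.
No directed path runs from Throughput to Retries, so Retries keeps its natural value.
Latency = 2·Traffic + 1  [with Traffic=-1]  = -1
Retries = 3 if Latency >= 5 else 6  [with Latency=-1]  = 6

6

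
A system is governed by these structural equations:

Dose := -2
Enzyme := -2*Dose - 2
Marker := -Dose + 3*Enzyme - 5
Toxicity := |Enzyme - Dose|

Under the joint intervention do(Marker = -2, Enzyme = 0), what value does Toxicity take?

The joint intervention fixes Marker = -2, Enzyme = 0, removing each variable's own equation.
Toxicity = |Enzyme - Dose|  [with Enzyme=0, Dose=-2]  = 2

2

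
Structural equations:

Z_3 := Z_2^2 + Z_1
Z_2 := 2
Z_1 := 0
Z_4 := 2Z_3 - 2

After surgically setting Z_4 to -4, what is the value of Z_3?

Under do(Z_4=-4), the mechanism Z_4 := 2Z_3 - 2 is discarded; Z_4 is fixed at -4.
Since Z_3 is not a descendant of the intervened variable, it is unaffected.
Z_3 = Z_2^2 + Z_1  [with Z_2=2, Z_1=0]  = 4

4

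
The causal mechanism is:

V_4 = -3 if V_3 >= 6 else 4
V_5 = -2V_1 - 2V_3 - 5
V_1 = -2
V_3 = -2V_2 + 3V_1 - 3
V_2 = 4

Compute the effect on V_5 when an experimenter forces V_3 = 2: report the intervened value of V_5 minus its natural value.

-38

do(V_3=2) replaces the equation V_3 = -2V_2 + 3V_1 - 3 with the constant V_3 = 2.
V_5 = -2V_1 - 2V_3 - 5  [with V_1=-2, V_3=2]  = -5
Without intervention: V_3 = -2V_2 + 3V_1 - 3  [with V_2=4, V_1=-2]  = -17; V_5 = -2V_1 - 2V_3 - 5  [with V_1=-2, V_3=-17]  = 33.
Change = -5 − 33 = -38.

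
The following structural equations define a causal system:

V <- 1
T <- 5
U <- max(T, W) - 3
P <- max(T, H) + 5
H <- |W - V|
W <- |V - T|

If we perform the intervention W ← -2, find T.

5

Under do(W=-2), the mechanism W <- |V - T| is discarded; W is fixed at -2.
Since T is not a descendant of the intervened variable, it is unaffected.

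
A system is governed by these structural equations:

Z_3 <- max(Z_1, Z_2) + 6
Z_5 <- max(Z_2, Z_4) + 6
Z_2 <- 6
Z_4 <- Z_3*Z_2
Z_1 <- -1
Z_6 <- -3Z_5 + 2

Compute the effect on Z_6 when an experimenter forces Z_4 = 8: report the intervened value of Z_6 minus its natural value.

Under do(Z_4=8), the mechanism Z_4 <- Z_3*Z_2 is discarded; Z_4 is fixed at 8.
Z_5 = max(Z_2, Z_4) + 6  [with Z_2=6, Z_4=8]  = 14
Z_6 = -3Z_5 + 2  [with Z_5=14]  = -40
Without intervention: Z_3 = max(Z_1, Z_2) + 6  [with Z_1=-1, Z_2=6]  = 12; Z_4 = Z_3*Z_2  [with Z_3=12, Z_2=6]  = 72; Z_5 = max(Z_2, Z_4) + 6  [with Z_2=6, Z_4=72]  = 78; Z_6 = -3Z_5 + 2  [with Z_5=78]  = -232.
Change = -40 − (-232) = 192.

192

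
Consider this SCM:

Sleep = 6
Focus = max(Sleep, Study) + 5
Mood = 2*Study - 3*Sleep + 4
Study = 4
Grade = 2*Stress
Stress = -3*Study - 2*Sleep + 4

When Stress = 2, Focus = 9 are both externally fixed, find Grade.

4

Setting Stress = 2, Focus = 9 by intervention discards those variables' equations.
Grade = 2*Stress  [with Stress=2]  = 4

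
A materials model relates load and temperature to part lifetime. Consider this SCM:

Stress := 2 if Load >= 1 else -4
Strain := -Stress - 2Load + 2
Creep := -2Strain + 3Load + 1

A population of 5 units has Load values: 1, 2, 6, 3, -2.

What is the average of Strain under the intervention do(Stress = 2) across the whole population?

Every unit gets Stress=2 under the intervention. Strain values become -2, -4, -12, -6, 4; E[Strain|do(Stress=2)] = -4.

-4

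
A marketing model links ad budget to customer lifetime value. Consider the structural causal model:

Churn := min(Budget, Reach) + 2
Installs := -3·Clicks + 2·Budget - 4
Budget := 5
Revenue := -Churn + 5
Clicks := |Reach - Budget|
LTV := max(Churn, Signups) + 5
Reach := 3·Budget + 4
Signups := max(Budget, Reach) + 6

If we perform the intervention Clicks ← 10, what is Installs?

-24

The intervention breaks the incoming arrows to Clicks: Clicks := |Reach - Budget| no longer applies, and Clicks = 10.
Installs = -3·Clicks + 2·Budget - 4  [with Clicks=10, Budget=5]  = -24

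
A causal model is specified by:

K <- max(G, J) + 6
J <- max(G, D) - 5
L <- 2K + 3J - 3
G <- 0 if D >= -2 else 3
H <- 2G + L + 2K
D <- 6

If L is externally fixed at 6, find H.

20

The intervention breaks the incoming arrows to L: L <- 2K + 3J - 3 no longer applies, and L = 6.
G = 0 if D >= -2 else 3  [with D=6]  = 0
J = max(G, D) - 5  [with G=0, D=6]  = 1
K = max(G, J) + 6  [with G=0, J=1]  = 7
H = 2G + L + 2K  [with G=0, L=6, K=7]  = 20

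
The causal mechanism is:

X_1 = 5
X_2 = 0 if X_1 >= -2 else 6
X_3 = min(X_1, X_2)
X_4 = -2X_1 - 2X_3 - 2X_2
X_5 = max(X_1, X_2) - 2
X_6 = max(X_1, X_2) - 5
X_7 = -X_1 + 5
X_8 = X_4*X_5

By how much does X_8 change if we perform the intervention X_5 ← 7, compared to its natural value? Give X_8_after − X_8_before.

do(X_5=7) replaces the equation X_5 = max(X_1, X_2) - 2 with the constant X_5 = 7.
X_2 = 0 if X_1 >= -2 else 6  [with X_1=5]  = 0
X_3 = min(X_1, X_2)  [with X_1=5, X_2=0]  = 0
X_4 = -2X_1 - 2X_3 - 2X_2  [with X_1=5, X_3=0, X_2=0]  = -10
X_8 = X_4*X_5  [with X_4=-10, X_5=7]  = -70
Without intervention: X_2 = 0 if X_1 >= -2 else 6  [with X_1=5]  = 0; X_3 = min(X_1, X_2)  [with X_1=5, X_2=0]  = 0; X_4 = -2X_1 - 2X_3 - 2X_2  [with X_1=5, X_3=0, X_2=0]  = -10; X_5 = max(X_1, X_2) - 2  [with X_1=5, X_2=0]  = 3; X_8 = X_4*X_5  [with X_4=-10, X_5=3]  = -30.
Change = -70 − (-30) = -40.

-40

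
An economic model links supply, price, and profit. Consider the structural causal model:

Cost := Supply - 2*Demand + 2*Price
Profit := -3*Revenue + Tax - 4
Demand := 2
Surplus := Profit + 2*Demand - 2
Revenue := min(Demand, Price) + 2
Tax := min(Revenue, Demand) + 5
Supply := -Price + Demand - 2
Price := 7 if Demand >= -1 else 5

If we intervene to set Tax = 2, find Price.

do(Tax=2) replaces the equation Tax := min(Revenue, Demand) + 5 with the constant Tax = 2.
Price is not downstream of the intervention, so its value is determined by the original equations.
Price = 7 if Demand >= -1 else 5  [with Demand=2]  = 7

7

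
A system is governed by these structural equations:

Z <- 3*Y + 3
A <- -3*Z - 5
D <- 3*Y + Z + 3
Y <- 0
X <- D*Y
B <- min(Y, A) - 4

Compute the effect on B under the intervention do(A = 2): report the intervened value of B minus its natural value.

Intervening sets A = 2 and removes its equation (A <- -3*Z - 5).
B = min(Y, A) - 4  [with Y=0, A=2]  = -4
Without intervention: Z = 3*Y + 3  [with Y=0]  = 3; A = -3*Z - 5  [with Z=3]  = -14; B = min(Y, A) - 4  [with Y=0, A=-14]  = -18.
Change = -4 − (-18) = 14.

14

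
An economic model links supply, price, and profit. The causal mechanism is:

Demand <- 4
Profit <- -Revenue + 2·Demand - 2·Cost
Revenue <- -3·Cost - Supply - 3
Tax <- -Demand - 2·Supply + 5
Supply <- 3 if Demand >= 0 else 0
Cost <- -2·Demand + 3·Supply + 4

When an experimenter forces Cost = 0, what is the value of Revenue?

The intervention breaks the incoming arrows to Cost: Cost <- -2·Demand + 3·Supply + 4 no longer applies, and Cost = 0.
Supply = 3 if Demand >= 0 else 0  [with Demand=4]  = 3
Revenue = -3·Cost - Supply - 3  [with Cost=0, Supply=3]  = -6

-6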